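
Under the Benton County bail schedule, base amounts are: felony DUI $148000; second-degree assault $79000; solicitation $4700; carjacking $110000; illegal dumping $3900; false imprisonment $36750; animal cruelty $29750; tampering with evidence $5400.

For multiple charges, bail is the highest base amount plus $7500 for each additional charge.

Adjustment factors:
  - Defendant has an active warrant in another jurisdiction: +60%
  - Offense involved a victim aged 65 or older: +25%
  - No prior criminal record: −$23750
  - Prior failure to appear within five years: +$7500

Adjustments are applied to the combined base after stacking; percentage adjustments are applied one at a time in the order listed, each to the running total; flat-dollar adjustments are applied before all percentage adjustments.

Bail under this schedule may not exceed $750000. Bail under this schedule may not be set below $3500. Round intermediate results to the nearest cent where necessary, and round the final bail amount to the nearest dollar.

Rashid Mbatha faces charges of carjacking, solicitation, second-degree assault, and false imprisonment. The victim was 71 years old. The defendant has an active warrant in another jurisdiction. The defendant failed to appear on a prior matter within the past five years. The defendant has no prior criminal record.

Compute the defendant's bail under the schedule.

Base amounts from the schedule: carjacking $110000; solicitation $4700; second-degree assault $79000; false imprisonment $36750.
Stacking rule: highest base plus $7500 per additional charge. Highest is carjacking at $110000; 3 additional charges → +$22500. Combined base = $132500.
No prior criminal record (−$23750 flat): $132500 − $23750 = $108750.
Prior failure to appear within five years (+$7500 flat): $108750 + $7500 = $116250.
Defendant has an active warrant in another jurisdiction (+60%): $116250 × 1.6 = $186000.
Offense involved a victim aged 65 or older (+25%): $186000 × 1.25 = $232500.
$232500 is within the $750000 maximum.
$232500 is at or above the $3500 minimum.

$232500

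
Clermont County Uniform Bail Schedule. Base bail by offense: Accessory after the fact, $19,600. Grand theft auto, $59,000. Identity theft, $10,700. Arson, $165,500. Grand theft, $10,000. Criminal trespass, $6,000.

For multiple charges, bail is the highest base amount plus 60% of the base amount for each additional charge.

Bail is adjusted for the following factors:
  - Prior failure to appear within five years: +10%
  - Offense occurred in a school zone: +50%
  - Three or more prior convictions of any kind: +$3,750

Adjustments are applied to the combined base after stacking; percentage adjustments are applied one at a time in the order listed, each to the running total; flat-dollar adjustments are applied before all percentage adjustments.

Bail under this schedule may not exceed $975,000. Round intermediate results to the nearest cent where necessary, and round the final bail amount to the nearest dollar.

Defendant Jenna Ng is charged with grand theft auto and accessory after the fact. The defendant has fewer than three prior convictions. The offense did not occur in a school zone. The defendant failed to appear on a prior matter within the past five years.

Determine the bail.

Base amounts from the schedule: grand theft auto $59,000; accessory after the fact $19,600.
Stacking rule: highest base plus 60% of each additional charge. Highest is grand theft auto at $59,000. Additional: $19,600 × 60% = $11,760. Combined base = $59,000 + $11,760 = $70,760.
Prior failure to appear within five years (+10%): $70,760 × 1.1 = $77,836.
$77,836 is within the $975,000 maximum.

$77,836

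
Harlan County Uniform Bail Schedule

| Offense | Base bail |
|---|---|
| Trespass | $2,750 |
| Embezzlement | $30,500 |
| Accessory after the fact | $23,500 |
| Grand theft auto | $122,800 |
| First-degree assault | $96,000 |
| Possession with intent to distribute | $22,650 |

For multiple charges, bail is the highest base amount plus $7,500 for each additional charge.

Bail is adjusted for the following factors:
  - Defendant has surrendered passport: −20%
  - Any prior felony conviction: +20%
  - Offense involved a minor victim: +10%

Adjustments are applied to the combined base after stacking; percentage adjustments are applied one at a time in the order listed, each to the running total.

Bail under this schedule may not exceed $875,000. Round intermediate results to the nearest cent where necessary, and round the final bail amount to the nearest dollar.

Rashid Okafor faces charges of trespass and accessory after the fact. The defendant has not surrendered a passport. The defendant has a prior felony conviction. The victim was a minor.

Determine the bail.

$40,920

Base amounts from the schedule: trespass $2,750; accessory after the fact $23,500.
Stacking rule: highest base plus $7,500 per additional charge. Highest is accessory after the fact at $23,500; 1 additional charge → +$7,500. Combined base = $31,000.
Any prior felony conviction (+20%): $31,000 × 1.2 = $37,200.
Offense involved a minor victim (+10%): $37,200 × 1.1 = $40,920.
$40,920 is within the $875,000 maximum.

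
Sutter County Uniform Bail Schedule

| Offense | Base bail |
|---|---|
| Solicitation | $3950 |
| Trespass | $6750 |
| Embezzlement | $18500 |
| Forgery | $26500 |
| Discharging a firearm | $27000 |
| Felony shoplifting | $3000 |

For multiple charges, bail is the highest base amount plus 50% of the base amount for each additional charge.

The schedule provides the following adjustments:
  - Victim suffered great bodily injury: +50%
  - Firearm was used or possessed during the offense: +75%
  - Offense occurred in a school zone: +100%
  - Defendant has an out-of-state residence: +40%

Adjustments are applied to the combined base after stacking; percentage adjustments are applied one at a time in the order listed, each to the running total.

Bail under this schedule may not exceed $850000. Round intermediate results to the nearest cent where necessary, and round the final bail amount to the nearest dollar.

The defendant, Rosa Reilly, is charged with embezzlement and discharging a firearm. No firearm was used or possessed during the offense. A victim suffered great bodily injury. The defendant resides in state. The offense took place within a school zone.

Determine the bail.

Base amounts from the schedule: embezzlement $18500; discharging a firearm $27000.
Stacking rule: highest base plus 50% of each additional charge. Highest is discharging a firearm at $27000. Additional: $18500 × 50% = $9250. Combined base = $27000 + $9250 = $36250.
Victim suffered great bodily injury (+50%): $36250 × 1.5 = $54375.
Offense occurred in a school zone (+100%): $54375 × 2 = $108750.
$108750 is within the $850000 maximum.

$108750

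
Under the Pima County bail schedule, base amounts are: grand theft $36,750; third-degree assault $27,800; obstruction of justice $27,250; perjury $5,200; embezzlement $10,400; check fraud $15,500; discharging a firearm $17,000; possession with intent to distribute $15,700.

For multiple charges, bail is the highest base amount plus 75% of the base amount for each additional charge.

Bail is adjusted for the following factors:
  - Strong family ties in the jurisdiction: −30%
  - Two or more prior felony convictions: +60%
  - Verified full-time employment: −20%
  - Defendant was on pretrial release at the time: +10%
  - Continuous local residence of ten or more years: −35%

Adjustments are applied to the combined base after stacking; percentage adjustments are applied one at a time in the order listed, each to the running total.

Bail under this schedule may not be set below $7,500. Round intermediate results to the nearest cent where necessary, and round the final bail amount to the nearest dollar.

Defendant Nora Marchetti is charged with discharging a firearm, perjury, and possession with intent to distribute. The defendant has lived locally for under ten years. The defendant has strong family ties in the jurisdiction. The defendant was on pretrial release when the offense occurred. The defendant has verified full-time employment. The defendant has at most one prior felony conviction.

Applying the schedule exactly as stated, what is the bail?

Base amounts from the schedule: discharging a firearm $17,000; perjury $5,200; possession with intent to distribute $15,700.
Stacking rule: highest base plus 75% of each additional charge. Highest is discharging a firearm at $17,000. Additional: $5,200 × 75% = $3,900; $15,700 × 75% = $11,775. Combined base = $17,000 + $15,675 = $32,675.
Strong family ties in the jurisdiction (−30%): $32,675 × 0.7 = $22,872.50.
Verified full-time employment (−20%): $22,872.50 × 0.8 = $18,298.
Defendant was on pretrial release at the time (+10%): $18,298 × 1.1 = $20,127.80.
$20,127.80 is at or above the $7,500 minimum.
Rounded to the nearest dollar: $20,128.

$20,128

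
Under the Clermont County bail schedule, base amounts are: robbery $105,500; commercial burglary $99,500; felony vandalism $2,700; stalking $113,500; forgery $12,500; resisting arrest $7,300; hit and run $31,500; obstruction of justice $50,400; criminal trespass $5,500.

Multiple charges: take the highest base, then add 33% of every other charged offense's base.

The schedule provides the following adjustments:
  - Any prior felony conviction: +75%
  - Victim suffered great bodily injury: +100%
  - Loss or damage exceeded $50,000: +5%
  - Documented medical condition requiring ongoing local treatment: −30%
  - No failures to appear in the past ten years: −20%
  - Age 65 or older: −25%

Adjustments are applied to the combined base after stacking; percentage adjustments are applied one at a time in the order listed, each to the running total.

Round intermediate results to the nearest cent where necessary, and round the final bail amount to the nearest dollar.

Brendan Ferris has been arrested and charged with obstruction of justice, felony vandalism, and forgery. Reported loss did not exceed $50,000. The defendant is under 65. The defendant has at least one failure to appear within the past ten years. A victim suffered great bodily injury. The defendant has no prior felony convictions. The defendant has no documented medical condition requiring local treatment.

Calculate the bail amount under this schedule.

$110,832

Base amounts from the schedule: obstruction of justice $50,400; felony vandalism $2,700; forgery $12,500.
Stacking rule: highest base plus 33% of each additional charge. Highest is obstruction of justice at $50,400. Additional: $2,700 × 33% = $891; $12,500 × 33% = $4,125. Combined base = $50,400 + $5,016 = $55,416.
Victim suffered great bodily injury (+100%): $55,416 × 2 = $110,832.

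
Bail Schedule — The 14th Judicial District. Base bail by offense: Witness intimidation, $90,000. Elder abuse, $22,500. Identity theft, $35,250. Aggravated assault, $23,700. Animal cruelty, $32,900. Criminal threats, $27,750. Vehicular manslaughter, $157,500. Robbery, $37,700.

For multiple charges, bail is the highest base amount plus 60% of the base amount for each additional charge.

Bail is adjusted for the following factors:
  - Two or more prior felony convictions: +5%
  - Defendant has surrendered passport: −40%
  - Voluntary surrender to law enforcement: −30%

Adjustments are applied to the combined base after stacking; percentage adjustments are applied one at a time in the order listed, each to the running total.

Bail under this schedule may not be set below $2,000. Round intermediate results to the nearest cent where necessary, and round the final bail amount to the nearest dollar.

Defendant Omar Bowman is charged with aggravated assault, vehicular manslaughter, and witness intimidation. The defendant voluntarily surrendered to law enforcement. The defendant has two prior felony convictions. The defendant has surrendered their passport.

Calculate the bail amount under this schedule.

$99,543

Base amounts from the schedule: aggravated assault $23,700; vehicular manslaughter $157,500; witness intimidation $90,000.
Stacking rule: highest base plus 60% of each additional charge. Highest is vehicular manslaughter at $157,500. Additional: $23,700 × 60% = $14,220; $90,000 × 60% = $54,000. Combined base = $157,500 + $68,220 = $225,720.
Two or more prior felony convictions (+5%): $225,720 × 1.05 = $237,006.
Defendant has surrendered passport (−40%): $237,006 × 0.6 = $142,203.60.
Voluntary surrender to law enforcement (−30%): $142,203.60 × 0.7 = $99,542.52.
$99,542.52 is at or above the $2,000 minimum.
Rounded to the nearest dollar: $99,543.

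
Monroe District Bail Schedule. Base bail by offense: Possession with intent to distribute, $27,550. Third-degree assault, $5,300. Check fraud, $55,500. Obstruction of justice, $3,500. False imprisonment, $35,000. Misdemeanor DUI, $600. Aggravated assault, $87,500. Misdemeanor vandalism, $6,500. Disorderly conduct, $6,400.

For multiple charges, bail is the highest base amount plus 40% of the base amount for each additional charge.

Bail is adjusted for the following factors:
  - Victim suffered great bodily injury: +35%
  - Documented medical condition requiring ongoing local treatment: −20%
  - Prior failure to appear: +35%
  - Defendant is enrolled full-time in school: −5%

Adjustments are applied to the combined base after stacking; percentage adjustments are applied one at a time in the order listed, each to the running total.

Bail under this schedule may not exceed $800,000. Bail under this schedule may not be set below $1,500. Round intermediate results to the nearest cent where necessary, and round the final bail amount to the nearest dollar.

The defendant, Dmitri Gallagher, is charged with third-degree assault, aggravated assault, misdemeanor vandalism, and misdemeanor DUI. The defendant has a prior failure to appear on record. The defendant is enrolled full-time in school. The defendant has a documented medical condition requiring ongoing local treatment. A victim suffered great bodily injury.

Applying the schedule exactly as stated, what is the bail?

$128,066

Base amounts from the schedule: third-degree assault $5,300; aggravated assault $87,500; misdemeanor vandalism $6,500; misdemeanor DUI $600.
Stacking rule: highest base plus 40% of each additional charge. Highest is aggravated assault at $87,500. Additional: $5,300 × 40% = $2,120; $6,500 × 40% = $2,600; $600 × 40% = $240. Combined base = $87,500 + $4,960 = $92,460.
Victim suffered great bodily injury (+35%): $92,460 × 1.35 = $124,821.
Documented medical condition requiring ongoing local treatment (−20%): $124,821 × 0.8 = $99,856.80.
Prior failure to appear (+35%): $99,856.80 × 1.35 = $134,806.68.
Defendant is enrolled full-time in school (−5%): $134,806.68 × 0.95 = $128,066.35.
$128,066.35 is within the $800,000 maximum.
$128,066.35 is at or above the $1,500 minimum.
Rounded to the nearest dollar: $128,066.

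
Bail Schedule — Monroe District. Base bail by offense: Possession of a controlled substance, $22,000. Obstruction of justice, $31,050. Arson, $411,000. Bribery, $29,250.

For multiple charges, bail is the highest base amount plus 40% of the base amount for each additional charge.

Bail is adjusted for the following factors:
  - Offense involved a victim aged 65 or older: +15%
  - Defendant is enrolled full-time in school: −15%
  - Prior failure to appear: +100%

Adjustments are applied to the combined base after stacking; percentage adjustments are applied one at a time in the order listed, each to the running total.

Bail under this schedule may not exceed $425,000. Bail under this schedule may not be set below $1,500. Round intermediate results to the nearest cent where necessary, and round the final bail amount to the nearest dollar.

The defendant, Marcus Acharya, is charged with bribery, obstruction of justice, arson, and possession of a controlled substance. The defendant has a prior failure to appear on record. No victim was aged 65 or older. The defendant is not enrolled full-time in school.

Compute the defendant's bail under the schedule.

$425,000

Base amounts from the schedule: bribery $29,250; obstruction of justice $31,050; arson $411,000; possession of a controlled substance $22,000.
Stacking rule: highest base plus 40% of each additional charge. Highest is arson at $411,000. Additional: $29,250 × 40% = $11,700; $31,050 × 40% = $12,420; $22,000 × 40% = $8,800. Combined base = $411,000 + $32,920 = $443,920.
Prior failure to appear (+100%): $443,920 × 2 = $887,840.
Result $887,840 exceeds the maximum of $425,000; bail is capped at $425,000.
$425,000 is at or above the $1,500 minimum.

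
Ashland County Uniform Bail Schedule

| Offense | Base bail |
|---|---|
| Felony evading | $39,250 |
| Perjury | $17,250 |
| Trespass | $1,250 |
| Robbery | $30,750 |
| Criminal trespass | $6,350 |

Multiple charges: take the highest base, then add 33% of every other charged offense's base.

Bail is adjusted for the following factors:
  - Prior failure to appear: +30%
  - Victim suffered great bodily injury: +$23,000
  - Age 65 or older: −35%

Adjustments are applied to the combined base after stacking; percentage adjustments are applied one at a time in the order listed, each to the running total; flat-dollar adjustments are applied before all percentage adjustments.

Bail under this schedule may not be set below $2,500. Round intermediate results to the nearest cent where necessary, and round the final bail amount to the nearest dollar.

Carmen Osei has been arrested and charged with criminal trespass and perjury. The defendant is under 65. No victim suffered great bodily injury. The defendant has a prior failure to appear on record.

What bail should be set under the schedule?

Base amounts from the schedule: criminal trespass $6,350; perjury $17,250.
Stacking rule: highest base plus 33% of each additional charge. Highest is perjury at $17,250. Additional: $6,350 × 33% = $2,095.50. Combined base = $17,250 + $2,095.50 = $19,345.50.
Prior failure to appear (+30%): $19,345.50 × 1.3 = $25,149.15.
$25,149.15 is at or above the $2,500 minimum.
Rounded to the nearest dollar: $25,149.

$25,149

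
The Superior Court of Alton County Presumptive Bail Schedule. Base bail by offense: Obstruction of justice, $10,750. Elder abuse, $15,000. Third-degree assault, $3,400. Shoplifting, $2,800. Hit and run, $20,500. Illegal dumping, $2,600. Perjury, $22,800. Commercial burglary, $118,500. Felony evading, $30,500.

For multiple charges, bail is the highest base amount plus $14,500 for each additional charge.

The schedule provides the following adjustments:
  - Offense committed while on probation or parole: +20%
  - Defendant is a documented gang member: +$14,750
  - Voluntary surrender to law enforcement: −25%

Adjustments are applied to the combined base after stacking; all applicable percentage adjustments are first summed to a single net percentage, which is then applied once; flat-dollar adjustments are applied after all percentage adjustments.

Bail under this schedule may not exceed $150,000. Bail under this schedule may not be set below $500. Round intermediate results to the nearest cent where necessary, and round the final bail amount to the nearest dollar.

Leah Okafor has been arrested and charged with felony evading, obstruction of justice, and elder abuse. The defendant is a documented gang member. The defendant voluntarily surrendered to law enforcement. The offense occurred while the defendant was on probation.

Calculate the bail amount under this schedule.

$71,275

Base amounts from the schedule: felony evading $30,500; obstruction of justice $10,750; elder abuse $15,000.
Stacking rule: highest base plus $14,500 per additional charge. Highest is felony evading at $30,500; 2 additional charges → +$29,000. Combined base = $59,500.
Net percentage adjustment: +20% −25% = −5%. $59,500 × 0.95 = $56,525.
Defendant is a documented gang member (+$14,750 flat): $56,525 + $14,750 = $71,275.
$71,275 is within the $150,000 maximum.
$71,275 is at or above the $500 minimum.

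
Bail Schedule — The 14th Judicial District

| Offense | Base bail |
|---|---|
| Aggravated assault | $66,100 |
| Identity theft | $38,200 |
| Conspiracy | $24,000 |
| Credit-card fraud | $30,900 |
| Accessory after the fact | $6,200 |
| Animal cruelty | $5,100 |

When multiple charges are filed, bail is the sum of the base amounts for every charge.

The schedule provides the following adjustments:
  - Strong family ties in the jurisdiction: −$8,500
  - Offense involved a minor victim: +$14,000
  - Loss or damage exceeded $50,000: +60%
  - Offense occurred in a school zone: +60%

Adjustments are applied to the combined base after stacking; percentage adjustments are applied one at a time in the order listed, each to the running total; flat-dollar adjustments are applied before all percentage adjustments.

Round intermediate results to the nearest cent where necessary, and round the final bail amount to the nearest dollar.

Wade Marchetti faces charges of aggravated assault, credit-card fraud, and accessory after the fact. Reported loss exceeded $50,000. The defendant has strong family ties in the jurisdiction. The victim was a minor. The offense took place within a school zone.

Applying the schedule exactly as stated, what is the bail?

$278,272

Base amounts from the schedule: aggravated assault $66,100; credit-card fraud $30,900; accessory after the fact $6,200.
Stacking rule: sum of all bases. $66,100 + $30,900 + $6,200 = $103,200.
Strong family ties in the jurisdiction (−$8,500 flat): $103,200 − $8,500 = $94,700.
Offense involved a minor victim (+$14,000 flat): $94,700 + $14,000 = $108,700.
Loss or damage exceeded $50,000 (+60%): $108,700 × 1.6 = $173,920.
Offense occurred in a school zone (+60%): $173,920 × 1.6 = $278,272.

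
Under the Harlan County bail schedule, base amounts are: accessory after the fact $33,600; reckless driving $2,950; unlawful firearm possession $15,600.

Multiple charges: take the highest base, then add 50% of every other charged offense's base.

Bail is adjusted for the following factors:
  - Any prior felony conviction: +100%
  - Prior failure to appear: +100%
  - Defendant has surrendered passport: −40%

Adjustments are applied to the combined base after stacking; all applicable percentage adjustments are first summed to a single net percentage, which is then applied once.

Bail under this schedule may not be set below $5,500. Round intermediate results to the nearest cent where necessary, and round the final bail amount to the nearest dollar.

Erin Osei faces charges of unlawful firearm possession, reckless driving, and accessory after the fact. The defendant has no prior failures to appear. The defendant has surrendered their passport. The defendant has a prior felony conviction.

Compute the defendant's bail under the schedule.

Base amounts from the schedule: unlawful firearm possession $15,600; reckless driving $2,950; accessory after the fact $33,600.
Stacking rule: highest base plus 50% of each additional charge. Highest is accessory after the fact at $33,600. Additional: $15,600 × 50% = $7,800; $2,950 × 50% = $1,475. Combined base = $33,600 + $9,275 = $42,875.
Net percentage adjustment: +100% −40% = +60%. $42,875 × 1.6 = $68,600.
$68,600 is at or above the $5,500 minimum.

$68,600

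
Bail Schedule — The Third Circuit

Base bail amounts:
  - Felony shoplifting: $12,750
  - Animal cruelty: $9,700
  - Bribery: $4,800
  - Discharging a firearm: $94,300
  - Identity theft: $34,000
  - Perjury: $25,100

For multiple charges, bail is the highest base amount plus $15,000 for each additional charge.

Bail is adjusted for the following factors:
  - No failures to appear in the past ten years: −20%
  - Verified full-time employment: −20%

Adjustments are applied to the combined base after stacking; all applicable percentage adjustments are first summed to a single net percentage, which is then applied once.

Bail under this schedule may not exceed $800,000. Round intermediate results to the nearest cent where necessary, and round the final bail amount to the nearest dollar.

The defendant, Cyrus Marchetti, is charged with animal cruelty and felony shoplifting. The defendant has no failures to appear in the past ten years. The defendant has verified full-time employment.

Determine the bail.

Base amounts from the schedule: animal cruelty $9,700; felony shoplifting $12,750.
Stacking rule: highest base plus $15,000 per additional charge. Highest is felony shoplifting at $12,750; 1 additional charge → +$15,000. Combined base = $27,750.
Net percentage adjustment: −20% −20% = −40%. $27,750 × 0.6 = $16,650.
$16,650 is within the $800,000 maximum.

$16,650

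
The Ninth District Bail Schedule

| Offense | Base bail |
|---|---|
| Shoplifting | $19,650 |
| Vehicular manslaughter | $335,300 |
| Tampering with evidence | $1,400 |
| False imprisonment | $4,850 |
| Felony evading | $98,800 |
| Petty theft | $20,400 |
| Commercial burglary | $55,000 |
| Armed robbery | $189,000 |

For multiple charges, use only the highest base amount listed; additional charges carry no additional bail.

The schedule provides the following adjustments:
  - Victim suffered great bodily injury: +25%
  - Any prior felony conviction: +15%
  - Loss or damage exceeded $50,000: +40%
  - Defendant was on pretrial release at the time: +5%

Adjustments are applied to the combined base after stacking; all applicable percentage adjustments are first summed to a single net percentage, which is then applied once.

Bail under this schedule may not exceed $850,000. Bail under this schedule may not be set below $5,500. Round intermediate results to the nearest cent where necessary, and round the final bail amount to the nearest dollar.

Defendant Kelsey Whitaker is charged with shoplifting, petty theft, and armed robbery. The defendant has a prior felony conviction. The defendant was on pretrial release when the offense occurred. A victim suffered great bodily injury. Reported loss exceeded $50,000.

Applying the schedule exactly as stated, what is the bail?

$349,650

Base amounts from the schedule: shoplifting $19,650; petty theft $20,400; armed robbery $189,000.
Stacking rule: use the highest base only. Highest is armed robbery at $189,000. Combined base = $189,000.
Net percentage adjustment: +25% +15% +40% +5% = +85%. $189,000 × 1.85 = $349,650.
$349,650 is within the $850,000 maximum.
$349,650 is at or above the $5,500 minimum.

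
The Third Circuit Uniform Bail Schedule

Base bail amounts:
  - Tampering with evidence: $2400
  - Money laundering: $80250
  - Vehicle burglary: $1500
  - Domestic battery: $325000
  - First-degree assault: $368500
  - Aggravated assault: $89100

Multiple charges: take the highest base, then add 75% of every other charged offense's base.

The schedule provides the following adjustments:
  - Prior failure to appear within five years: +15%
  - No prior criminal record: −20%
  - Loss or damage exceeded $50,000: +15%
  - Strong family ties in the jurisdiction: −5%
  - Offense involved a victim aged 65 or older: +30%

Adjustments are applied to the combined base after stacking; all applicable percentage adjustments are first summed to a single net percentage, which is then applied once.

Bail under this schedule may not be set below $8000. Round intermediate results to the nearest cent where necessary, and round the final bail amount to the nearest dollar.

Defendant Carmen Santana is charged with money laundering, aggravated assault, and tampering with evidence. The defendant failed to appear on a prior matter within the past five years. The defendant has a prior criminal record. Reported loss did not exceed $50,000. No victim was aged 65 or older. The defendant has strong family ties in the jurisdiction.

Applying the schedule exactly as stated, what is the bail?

Base amounts from the schedule: money laundering $80250; aggravated assault $89100; tampering with evidence $2400.
Stacking rule: highest base plus 75% of each additional charge. Highest is aggravated assault at $89100. Additional: $80250 × 75% = $60187.50; $2400 × 75% = $1800. Combined base = $89100 + $61987.50 = $151087.50.
Net percentage adjustment: +15% −5% = +10%. $151087.50 × 1.1 = $166196.25.
$166196.25 is at or above the $8000 minimum.
Rounded to the nearest dollar: $166196.

$166196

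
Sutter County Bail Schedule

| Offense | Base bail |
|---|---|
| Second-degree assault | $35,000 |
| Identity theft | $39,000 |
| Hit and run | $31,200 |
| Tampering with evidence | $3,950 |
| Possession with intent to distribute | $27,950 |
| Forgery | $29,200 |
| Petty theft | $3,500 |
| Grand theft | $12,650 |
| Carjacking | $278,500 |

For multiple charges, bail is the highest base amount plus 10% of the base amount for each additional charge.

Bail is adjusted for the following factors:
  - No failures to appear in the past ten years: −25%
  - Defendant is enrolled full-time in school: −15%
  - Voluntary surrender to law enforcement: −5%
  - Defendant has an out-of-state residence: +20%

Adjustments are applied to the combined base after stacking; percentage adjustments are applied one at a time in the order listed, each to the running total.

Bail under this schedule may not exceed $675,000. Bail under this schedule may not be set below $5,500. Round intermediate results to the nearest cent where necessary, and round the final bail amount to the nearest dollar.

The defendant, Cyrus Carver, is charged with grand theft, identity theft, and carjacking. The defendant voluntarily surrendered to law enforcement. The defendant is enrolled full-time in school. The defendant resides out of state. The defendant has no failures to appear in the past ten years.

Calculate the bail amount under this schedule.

Base amounts from the schedule: grand theft $12,650; identity theft $39,000; carjacking $278,500.
Stacking rule: highest base plus 10% of each additional charge. Highest is carjacking at $278,500. Additional: $12,650 × 10% = $1,265; $39,000 × 10% = $3,900. Combined base = $278,500 + $5,165 = $283,665.
No failures to appear in the past ten years (−25%): $283,665 × 0.75 = $212,748.75.
Defendant is enrolled full-time in school (−15%): $212,748.75 × 0.85 = $180,836.44.
Voluntary surrender to law enforcement (−5%): $180,836.44 × 0.95 = $171,794.62.
Defendant has an out-of-state residence (+20%): $171,794.62 × 1.2 = $206,153.54.
$206,153.54 is within the $675,000 maximum.
$206,153.54 is at or above the $5,500 minimum.
Rounded to the nearest dollar: $206,154.

$206,154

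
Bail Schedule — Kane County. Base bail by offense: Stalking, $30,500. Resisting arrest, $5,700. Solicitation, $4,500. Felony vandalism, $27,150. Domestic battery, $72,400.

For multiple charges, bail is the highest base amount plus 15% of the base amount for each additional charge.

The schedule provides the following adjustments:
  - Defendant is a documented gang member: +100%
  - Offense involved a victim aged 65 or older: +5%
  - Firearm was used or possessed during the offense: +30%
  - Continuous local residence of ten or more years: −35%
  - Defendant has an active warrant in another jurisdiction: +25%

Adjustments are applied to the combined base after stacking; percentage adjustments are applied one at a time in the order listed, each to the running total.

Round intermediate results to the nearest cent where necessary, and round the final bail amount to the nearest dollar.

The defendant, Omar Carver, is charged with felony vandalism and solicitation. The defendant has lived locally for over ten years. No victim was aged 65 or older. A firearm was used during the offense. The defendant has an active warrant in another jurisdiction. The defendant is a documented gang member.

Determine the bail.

Base amounts from the schedule: felony vandalism $27,150; solicitation $4,500.
Stacking rule: highest base plus 15% of each additional charge. Highest is felony vandalism at $27,150. Additional: $4,500 × 15% = $675. Combined base = $27,150 + $675 = $27,825.
Defendant is a documented gang member (+100%): $27,825 × 2 = $55,650.
Firearm was used or possessed during the offense (+30%): $55,650 × 1.3 = $72,345.
Continuous local residence of ten or more years (−35%): $72,345 × 0.65 = $47,024.25.
Defendant has an active warrant in another jurisdiction (+25%): $47,024.25 × 1.25 = $58,780.31.
Rounded to the nearest dollar: $58,780.

$58,780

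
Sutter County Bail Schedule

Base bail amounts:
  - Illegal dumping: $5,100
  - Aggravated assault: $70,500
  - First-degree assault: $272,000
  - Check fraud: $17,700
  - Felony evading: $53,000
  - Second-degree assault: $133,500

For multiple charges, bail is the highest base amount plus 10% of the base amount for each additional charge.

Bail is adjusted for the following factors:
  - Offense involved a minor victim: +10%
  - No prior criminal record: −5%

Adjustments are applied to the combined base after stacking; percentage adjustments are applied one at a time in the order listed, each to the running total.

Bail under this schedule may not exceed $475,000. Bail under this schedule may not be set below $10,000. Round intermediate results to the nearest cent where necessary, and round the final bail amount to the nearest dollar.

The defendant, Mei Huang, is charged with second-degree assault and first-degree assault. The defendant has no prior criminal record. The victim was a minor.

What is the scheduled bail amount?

$298,191

Base amounts from the schedule: second-degree assault $133,500; first-degree assault $272,000.
Stacking rule: highest base plus 10% of each additional charge. Highest is first-degree assault at $272,000. Additional: $133,500 × 10% = $13,350. Combined base = $272,000 + $13,350 = $285,350.
Offense involved a minor victim (+10%): $285,350 × 1.1 = $313,885.
No prior criminal record (−5%): $313,885 × 0.95 = $298,190.75.
$298,190.75 is within the $475,000 maximum.
$298,190.75 is at or above the $10,000 minimum.
Rounded to the nearest dollar: $298,191.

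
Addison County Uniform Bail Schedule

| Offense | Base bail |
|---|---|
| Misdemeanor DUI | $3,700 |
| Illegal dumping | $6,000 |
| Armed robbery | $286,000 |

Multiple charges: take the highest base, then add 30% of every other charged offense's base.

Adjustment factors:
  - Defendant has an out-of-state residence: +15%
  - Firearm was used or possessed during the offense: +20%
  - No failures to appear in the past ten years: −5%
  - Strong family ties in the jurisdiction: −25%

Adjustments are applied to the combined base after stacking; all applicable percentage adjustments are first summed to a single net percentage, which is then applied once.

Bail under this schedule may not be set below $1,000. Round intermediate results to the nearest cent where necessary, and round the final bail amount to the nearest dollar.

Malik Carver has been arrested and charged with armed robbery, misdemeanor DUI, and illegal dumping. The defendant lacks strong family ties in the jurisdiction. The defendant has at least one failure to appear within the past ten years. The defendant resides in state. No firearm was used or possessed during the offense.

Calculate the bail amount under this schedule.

$288,910

Base amounts from the schedule: armed robbery $286,000; misdemeanor DUI $3,700; illegal dumping $6,000.
Stacking rule: highest base plus 30% of each additional charge. Highest is armed robbery at $286,000. Additional: $3,700 × 30% = $1,110; $6,000 × 30% = $1,800. Combined base = $286,000 + $2,910 = $288,910.
No adjustment factors apply to this defendant.
$288,910 is at or above the $1,000 minimum.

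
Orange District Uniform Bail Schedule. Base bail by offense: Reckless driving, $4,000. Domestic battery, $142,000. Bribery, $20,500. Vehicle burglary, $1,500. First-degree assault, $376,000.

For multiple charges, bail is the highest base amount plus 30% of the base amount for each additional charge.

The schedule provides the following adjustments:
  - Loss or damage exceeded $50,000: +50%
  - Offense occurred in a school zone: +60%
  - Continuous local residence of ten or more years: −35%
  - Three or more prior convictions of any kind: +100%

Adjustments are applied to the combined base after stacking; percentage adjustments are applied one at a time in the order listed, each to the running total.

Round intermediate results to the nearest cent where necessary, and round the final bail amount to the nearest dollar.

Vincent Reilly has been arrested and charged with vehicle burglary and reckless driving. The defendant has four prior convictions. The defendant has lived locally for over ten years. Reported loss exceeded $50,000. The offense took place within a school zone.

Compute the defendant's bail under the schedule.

Base amounts from the schedule: vehicle burglary $1,500; reckless driving $4,000.
Stacking rule: highest base plus 30% of each additional charge. Highest is reckless driving at $4,000. Additional: $1,500 × 30% = $450. Combined base = $4,000 + $450 = $4,450.
Loss or damage exceeded $50,000 (+50%): $4,450 × 1.5 = $6,675.
Offense occurred in a school zone (+60%): $6,675 × 1.6 = $10,680.
Continuous local residence of ten or more years (−35%): $10,680 × 0.65 = $6,942.
Three or more prior convictions of any kind (+100%): $6,942 × 2 = $13,884.

$13,884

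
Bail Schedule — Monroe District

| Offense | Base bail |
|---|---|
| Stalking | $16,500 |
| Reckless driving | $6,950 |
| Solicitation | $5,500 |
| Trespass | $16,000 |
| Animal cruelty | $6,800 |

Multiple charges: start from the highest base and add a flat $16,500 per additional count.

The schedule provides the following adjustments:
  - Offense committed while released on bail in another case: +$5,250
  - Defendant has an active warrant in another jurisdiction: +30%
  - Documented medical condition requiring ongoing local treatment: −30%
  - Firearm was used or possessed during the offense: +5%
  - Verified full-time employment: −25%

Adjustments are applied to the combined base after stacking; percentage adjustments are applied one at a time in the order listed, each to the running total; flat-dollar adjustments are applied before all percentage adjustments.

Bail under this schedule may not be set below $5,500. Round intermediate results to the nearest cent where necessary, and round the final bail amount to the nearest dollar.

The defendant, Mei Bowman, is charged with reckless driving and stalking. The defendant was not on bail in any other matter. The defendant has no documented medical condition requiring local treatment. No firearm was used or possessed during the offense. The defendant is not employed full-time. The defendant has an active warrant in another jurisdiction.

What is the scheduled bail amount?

$42,900

Base amounts from the schedule: reckless driving $6,950; stalking $16,500.
Stacking rule: highest base plus $16,500 per additional charge. Highest is stalking at $16,500; 1 additional charge → +$16,500. Combined base = $33,000.
Defendant has an active warrant in another jurisdiction (+30%): $33,000 × 1.3 = $42,900.
$42,900 is at or above the $5,500 minimum.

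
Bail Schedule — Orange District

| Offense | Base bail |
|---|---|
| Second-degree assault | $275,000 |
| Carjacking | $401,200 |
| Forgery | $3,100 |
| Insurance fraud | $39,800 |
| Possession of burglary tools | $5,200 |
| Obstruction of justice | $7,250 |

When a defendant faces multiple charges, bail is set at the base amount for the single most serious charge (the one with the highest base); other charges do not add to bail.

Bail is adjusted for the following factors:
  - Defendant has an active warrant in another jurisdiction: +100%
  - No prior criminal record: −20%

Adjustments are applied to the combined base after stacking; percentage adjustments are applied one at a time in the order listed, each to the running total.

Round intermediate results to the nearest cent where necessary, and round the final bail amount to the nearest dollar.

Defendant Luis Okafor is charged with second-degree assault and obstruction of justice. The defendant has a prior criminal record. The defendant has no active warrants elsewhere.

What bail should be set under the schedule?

Base amounts from the schedule: second-degree assault $275,000; obstruction of justice $7,250.
Stacking rule: use the highest base only. Highest is second-degree assault at $275,000. Combined base = $275,000.
No adjustment factors apply to this defendant.

$275,000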